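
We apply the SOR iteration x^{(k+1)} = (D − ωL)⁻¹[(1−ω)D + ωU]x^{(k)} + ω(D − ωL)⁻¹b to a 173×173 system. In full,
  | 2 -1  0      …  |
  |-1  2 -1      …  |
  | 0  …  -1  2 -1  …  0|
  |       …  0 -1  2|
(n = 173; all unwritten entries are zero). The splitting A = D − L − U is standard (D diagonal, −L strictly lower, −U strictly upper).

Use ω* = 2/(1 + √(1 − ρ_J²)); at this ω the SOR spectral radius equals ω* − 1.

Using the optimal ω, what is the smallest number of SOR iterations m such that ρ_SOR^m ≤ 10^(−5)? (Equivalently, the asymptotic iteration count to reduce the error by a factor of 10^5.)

m = 319

ρ_J = max_k |cos(kπ/174)| = cos(π/174) = 0.9998370
√(1−ρ_J²) = |sin(π/174)| = 0.0180541
Then 2/(1+√(1−ρ_J²)) = 2/(1+0.0180541); ω* = 2/1.0180541 = 1.9645321.
and ρ(B_{ω*}) = 1.9645321 − 1 = 0.9645321.
(0.9645321)^m ≤ 10^{−5}  ⇒  m·ln(0.9645321) ≤ −5·ln10  ⇒  m ≥ 318.809  ⇒  m = 319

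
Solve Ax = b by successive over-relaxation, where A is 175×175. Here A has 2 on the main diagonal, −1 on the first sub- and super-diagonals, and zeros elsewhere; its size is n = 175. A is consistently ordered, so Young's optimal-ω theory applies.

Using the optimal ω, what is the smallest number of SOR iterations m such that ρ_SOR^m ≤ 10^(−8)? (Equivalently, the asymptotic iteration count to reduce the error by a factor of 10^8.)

m = 516

spectrum of D⁻¹(L+U) = {cos(kπ/176) : 1≤k≤175}; ρ_J = cos(π/176) = 0.9998407.
root = sin(π/176) = 0.0178490  (since 1−cos² = sin²).
Young: ω* = 2/(1+√(1−ρ_J²)) = 2/(1+0.0178490) = 2/1.0178490 = 1.9649280.
At ω = 1.9649280 every |λ(B_ω)| = ω−1, so ρ_SOR = 0.9649280.
8·ln10 = 18.4207; −ln(0.9649280) = 0.0357018; m = ⌈18.4207/0.0357018⌉ = ⌈515.960⌉ = 516.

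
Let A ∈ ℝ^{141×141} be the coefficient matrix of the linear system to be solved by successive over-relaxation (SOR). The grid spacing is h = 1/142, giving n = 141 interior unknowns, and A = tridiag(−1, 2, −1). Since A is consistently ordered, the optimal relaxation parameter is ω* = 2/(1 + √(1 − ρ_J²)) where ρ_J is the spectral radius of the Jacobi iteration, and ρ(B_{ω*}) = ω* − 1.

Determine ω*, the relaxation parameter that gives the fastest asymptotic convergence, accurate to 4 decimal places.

½·tridiag(1,0,1) at n=141: λ_k = cos(kπ/142); max |λ| at k=1 ⇒ ρ_J = cos(π/142) ≈ 0.9998.
√(1 − cos²(π/142)) = sin(π/142) ≈ 0.02212.
ω* = 2/(1+0.02212) = 1.9567
ρ_SOR = ω* − 1 = 1.9567 − 1 = 0.9567.

ω* = 1.9567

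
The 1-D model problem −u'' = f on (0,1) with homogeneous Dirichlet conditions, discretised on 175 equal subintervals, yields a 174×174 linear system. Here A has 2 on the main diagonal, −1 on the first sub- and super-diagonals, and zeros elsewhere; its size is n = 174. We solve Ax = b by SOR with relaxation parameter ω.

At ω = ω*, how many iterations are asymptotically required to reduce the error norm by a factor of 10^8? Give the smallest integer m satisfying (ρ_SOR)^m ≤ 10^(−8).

ρ_J = max_k |cos(kπ/175)| = cos(π/175) = 0.9998389
root = sin(π/175) = 0.0179510  (since 1−cos² = sin²).
So ω* = 2/1.0179510 = 1.9647311 (Young).
and ρ(B_{ω*}) = 1.9647311 − 1 = 0.9647311.
(0.9647311)^m ≤ 10^{−8}  ⇒  m·ln(0.9647311) ≤ −8·ln10  ⇒  m ≥ 513.027  ⇒  m = 514

m = 514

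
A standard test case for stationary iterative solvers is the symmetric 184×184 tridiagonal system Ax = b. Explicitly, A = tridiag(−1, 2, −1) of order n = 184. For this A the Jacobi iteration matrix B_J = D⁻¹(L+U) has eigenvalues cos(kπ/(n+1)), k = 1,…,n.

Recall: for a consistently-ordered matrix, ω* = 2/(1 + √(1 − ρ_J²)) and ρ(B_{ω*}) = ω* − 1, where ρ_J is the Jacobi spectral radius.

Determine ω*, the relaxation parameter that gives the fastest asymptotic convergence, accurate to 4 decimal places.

ω* = 1.9666

[ρ_J] n=184: ρ(B_J) = cos(π/(n+1)) = cos(π/185) = 0.9999.
√(1−ρ_J²) = |sin(π/185)| = 0.01698
ω* = 2/(1 + 0.01698) = 2/1.01698 = 1.9666.
At ω = 1.9666 every |λ(B_ω)| = ω−1, so ρ_SOR = 0.9666.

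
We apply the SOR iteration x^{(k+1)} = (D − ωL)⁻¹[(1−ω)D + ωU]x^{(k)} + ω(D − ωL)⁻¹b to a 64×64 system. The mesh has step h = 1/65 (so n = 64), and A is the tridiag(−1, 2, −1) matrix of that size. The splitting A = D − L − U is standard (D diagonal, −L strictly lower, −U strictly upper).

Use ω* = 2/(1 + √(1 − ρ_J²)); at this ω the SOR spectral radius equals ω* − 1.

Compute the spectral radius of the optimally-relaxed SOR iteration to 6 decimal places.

B_J for the 64×64 system has eigenvalues cos(kπ/65); ρ_J = cos(π/65) = 0.998832.
1 − cos²(π/65) = sin²(π/65) ⇒ √(1−ρ_J²) = sin(π/65) = 0.0483134.
So ω* = 2/1.0483134 = 1.907826 (Young).
ρ_SOR = ω* − 1 = 1.907826 − 1 = 0.907826.

ρ_SOR = 0.907826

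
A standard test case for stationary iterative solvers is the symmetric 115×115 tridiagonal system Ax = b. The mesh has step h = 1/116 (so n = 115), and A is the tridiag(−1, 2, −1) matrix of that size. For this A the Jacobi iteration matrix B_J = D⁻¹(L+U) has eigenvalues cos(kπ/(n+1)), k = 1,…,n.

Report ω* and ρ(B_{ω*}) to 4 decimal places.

ω* = 1.9473, ρ_SOR = 0.9473

B_J for the 115×115 system has eigenvalues cos(kπ/116); ρ_J = cos(π/116) = 0.9996.
√(1 − cos²(π/116)) = sin(π/116) ≈ 0.02708.
So ω* = 2/1.02708 = 1.9473 (Young).
ρ_SOR = ω* − 1 ≈ 0.9473.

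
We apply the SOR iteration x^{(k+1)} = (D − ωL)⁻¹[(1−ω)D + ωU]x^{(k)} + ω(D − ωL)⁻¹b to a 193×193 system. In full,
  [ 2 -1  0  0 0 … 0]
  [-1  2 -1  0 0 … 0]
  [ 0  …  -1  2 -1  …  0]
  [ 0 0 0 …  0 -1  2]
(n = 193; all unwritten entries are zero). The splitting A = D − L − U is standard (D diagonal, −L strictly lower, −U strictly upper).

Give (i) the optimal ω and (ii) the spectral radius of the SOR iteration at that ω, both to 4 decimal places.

B_J for the 193×193 system has eigenvalues cos(kπ/194); ρ_J = cos(π/194) = 0.9999.
√(1 − cos²(π/194)) = sin(π/194) ≈ 0.01619.
Then 2/(1+√(1−ρ_J²)) = 2/(1+0.01619); ω* = 2/1.01619 = 1.9681.
and ρ(B_{ω*}) = 1.9681 − 1 = 0.9681.

ω* = 1.9681, ρ_SOR = 0.9681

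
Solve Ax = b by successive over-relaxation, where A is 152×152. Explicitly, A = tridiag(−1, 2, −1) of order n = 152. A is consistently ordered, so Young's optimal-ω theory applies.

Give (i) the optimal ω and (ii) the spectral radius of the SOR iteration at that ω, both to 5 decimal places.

ω* = 1.95976, ρ_SOR = 0.95976

ρ_J = max_k |cos(kπ/153)| = cos(π/153) = 0.99979
root = sin(π/153) = 0.020532  (since 1−cos² = sin²).
Young: ω* = 2/(1+√(1−ρ_J²)) = 2/(1+0.020532) = 2/1.020532 = 1.95976.
ρ_SOR = ω* − 1 ≈ 0.95976.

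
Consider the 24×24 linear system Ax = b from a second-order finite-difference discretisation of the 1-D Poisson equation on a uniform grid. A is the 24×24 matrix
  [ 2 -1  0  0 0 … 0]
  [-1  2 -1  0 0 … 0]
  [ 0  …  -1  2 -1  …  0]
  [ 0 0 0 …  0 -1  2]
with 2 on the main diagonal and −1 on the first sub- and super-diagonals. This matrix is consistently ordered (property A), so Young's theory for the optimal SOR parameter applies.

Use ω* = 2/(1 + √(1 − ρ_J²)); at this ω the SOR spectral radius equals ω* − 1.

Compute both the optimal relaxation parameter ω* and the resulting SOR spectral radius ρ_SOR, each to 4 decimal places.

ω* = 1.7773, ρ_SOR = 0.7773

B_J for the 24×24 system has eigenvalues cos(kπ/25); ρ_J = cos(π/25) = 0.9921.
√(1−ρ_J²) simplifies to sin(π/25) = 0.12533.
So ω* = 2/1.12533 = 1.7773 (Young).
ρ_SOR = ω* − 1 ≈ 0.7773.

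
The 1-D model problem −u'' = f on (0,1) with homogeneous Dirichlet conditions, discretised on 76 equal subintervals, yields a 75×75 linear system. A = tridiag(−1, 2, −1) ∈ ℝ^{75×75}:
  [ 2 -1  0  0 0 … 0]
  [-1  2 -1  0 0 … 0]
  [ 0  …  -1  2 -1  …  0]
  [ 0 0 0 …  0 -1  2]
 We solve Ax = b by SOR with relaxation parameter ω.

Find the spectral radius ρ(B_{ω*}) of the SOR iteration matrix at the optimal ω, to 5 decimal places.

[ρ_J] n=75: ρ(B_J) = cos(π/(n+1)) = cos(π/76) = 0.99915.
1 − cos²(π/76) = sin²(π/76) ⇒ √(1−ρ_J²) = sin(π/76) = 0.041325.
So ω* = 2/1.041325 = 1.92063 (Young).
ρ_SOR = ω* − 1 ≈ 0.92063.

ρ_SOR = 0.92063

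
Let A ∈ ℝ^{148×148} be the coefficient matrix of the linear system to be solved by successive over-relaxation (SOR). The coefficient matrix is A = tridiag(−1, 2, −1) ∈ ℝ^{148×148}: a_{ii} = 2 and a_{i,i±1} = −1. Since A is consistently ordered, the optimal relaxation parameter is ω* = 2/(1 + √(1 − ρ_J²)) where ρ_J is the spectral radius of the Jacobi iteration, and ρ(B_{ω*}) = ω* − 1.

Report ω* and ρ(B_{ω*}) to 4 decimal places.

B_J for the 148×148 system has eigenvalues cos(kπ/149); ρ_J = cos(π/149) = 0.9998.
√(1−ρ_J²) simplifies to sin(π/149) = 0.02108.
So ω* = 2/1.02108 = 1.9587 (Young).
ρ_SOR = ω* − 1 ≈ 0.9587.

ω* = 1.9587, ρ_SOR = 0.9587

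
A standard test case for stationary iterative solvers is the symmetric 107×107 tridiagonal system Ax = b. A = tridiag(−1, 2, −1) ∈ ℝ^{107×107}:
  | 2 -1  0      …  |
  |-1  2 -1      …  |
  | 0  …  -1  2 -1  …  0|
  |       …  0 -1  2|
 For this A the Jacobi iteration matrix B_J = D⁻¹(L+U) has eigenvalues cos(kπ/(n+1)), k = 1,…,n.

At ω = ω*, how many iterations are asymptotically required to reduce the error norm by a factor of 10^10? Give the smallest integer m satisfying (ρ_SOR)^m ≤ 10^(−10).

m = 396

ρ_J = max_k |cos(kπ/108)| = cos(π/108) = 0.9995770
1 − cos²(π/108) = sin²(π/108) ⇒ √(1−ρ_J²) = sin(π/108) = 0.0290847.
ω* = 2/(1 + 0.0290847) = 2/1.0290847 = 1.9434746.
At ω = 1.9434746 every |λ(B_ω)| = ω−1, so ρ_SOR = 0.9434746.
m ≥ 10·ln10 / (−ln 0.9434746) = 395.731; smallest integer m = 396.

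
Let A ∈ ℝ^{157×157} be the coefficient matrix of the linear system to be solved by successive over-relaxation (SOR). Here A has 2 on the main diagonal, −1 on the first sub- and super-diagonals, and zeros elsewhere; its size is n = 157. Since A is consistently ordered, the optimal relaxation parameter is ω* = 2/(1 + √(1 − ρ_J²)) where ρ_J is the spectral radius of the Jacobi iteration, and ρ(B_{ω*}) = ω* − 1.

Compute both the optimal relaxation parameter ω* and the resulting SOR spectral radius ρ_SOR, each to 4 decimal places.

B_J for the 157×157 system has eigenvalues cos(kπ/158); ρ_J = cos(π/158) = 0.9998.
√(1−ρ_J²) = |sin(π/158)| = 0.01988
So ω* = 2/1.01988 = 1.9610 (Young).
ρ_SOR = ω* − 1 ≈ 0.9610.

ω* = 1.9610, ρ_SOR = 0.9610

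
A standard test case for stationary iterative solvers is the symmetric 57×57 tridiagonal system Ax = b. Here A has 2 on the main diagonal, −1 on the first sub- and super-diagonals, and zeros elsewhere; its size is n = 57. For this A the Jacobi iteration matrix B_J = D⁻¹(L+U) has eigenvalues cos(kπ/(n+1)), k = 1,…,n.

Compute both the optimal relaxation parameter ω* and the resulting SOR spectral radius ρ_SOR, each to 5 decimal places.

[ρ_J] n=57: ρ(B_J) = cos(π/(n+1)) = cos(π/58) = 0.99853.
√(1 − cos²(π/58)) = sin(π/58) ≈ 0.054139.
ω* = 2 / (1 + 0.054139) = 2 / 1.054139 ≈ 1.89728.
ρ_SOR = ω* − 1 = 1.89728 − 1 = 0.89728.

ω* = 1.89728, ρ_SOR = 0.89728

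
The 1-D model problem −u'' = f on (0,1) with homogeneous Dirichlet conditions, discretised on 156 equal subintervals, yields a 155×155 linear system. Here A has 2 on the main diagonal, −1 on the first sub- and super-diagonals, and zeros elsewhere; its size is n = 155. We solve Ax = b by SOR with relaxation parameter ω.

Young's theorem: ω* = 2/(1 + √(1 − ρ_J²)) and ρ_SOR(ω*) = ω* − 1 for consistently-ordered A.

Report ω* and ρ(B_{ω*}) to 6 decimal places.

ρ_J = max_k |cos(kπ/156)| = cos(π/156) = 0.999797
1 − cos²(π/156) = sin²(π/156) ⇒ √(1−ρ_J²) = sin(π/156) = 0.0201371.
So ω* = 2/1.0201371 = 1.960521 (Young).
and ρ(B_{ω*}) = 1.960521 − 1 = 0.960521.

ω* = 1.960521, ρ_SOR = 0.960521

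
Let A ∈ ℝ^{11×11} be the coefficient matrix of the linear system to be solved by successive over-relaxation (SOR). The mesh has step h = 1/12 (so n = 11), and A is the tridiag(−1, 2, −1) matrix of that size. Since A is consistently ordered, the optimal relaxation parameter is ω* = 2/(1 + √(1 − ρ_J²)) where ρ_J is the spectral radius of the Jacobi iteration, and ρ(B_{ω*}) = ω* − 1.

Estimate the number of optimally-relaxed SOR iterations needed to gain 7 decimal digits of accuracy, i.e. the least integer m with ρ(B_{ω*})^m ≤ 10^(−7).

m = 31

½·tridiag(1,0,1) at n=11: λ_k = cos(kπ/12); max |λ| at k=1 ⇒ ρ_J = cos(π/12) ≈ 0.9659258.
√(1 − cos²(π/12)) = sin(π/12) ≈ 0.2588190.
ω* = 2/(1+0.2588190) = 1.5887908
Hence ρ(B_{ω*}) = 1.5887908 − 1 = 0.5887908.
7·ln10 = 16.1181; −ln(0.5887908) = 0.529684; m = ⌈16.1181/0.529684⌉ = ⌈30.430⌉ = 31.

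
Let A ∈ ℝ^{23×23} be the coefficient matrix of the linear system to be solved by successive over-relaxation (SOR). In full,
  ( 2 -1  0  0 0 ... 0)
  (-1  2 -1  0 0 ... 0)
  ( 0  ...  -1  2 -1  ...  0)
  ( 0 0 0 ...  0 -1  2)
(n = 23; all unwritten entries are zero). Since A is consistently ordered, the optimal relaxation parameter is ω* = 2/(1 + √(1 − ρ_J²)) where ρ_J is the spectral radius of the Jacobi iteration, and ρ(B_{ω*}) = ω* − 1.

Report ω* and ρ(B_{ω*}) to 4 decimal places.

ω* = 1.7691, ρ_SOR = 0.7691

½·tridiag(1,0,1) at n=23: λ_k = cos(kπ/24); max |λ| at k=1 ⇒ ρ_J = cos(π/24) ≈ 0.9914.
√(1−ρ_J²) simplifies to sin(π/24) = 0.13053.
So ω* = 2/1.13053 = 1.7691 (Young).
At ω = 1.7691 every |λ(B_ω)| = ω−1, so ρ_SOR = 0.7691.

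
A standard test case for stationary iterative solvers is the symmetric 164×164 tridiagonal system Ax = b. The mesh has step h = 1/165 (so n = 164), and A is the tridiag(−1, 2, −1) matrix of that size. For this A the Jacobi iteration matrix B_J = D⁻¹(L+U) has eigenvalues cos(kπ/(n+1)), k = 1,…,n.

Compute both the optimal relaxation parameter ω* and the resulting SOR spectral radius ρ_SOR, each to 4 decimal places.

ω* = 1.9626, ρ_SOR = 0.9626

½·tridiag(1,0,1) at n=164: λ_k = cos(kπ/165); max |λ| at k=1 ⇒ ρ_J = cos(π/165) ≈ 0.9998.
√(1−ρ_J²) simplifies to sin(π/165) = 0.01904.
So ω* = 2/1.01904 = 1.9626 (Young).
ρ(B_{ω*}) = ω*−1 = 0.9626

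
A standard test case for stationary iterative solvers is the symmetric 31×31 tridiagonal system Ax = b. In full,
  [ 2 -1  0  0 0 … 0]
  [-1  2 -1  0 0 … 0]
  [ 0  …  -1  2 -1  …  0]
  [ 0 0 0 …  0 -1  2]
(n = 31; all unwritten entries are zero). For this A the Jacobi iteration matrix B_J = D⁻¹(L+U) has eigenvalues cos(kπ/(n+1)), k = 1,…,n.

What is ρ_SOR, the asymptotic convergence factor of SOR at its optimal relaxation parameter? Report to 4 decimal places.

ρ_SOR = 0.8215

½·tridiag(1,0,1) at n=31: λ_k = cos(kπ/32); max |λ| at k=1 ⇒ ρ_J = cos(π/32) ≈ 0.9952.
root = sin(π/32) = 0.09802  (since 1−cos² = sin²).
Young: ω* = 2/(1+√(1−ρ_J²)) = 2/(1+0.09802) = 2/1.09802 = 1.8215.
Hence ρ(B_{ω*}) = 1.8215 − 1 = 0.8215.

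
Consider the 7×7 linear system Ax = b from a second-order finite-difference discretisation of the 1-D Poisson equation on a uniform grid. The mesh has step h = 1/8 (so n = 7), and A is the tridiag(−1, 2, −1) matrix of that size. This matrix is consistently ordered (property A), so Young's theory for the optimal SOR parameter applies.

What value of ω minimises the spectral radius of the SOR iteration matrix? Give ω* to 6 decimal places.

ω* = 1.446463

n=7: λ(B_J) = 1 − λ(A)/2 = cos(kπ/8); k=1 gives ρ_J = 0.923880.
root = sin(π/8) = 0.3826834  (since 1−cos² = sin²).
[ω*] 2 ÷ (1 + 0.3826834) = 2 ÷ 1.3826834 = 1.446463.
[ρ_SOR] ω* − 1 = 0.446463.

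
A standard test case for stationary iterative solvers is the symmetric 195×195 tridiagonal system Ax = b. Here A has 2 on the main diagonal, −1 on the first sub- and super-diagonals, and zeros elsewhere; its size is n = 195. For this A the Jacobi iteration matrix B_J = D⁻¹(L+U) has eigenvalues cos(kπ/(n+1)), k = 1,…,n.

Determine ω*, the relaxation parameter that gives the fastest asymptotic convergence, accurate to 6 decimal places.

ω* = 1.968450

spectrum of D⁻¹(L+U) = {cos(kπ/196) : 1≤k≤195}; ρ_J = cos(π/196) = 0.999872.
root = sin(π/196) = 0.0160278  (since 1−cos² = sin²).
ω* = 2 / (1 + 0.0160278) = 2 / 1.0160278 ≈ 1.968450.
ρ_SOR = ω* − 1 = 1.968450 − 1 = 0.968450.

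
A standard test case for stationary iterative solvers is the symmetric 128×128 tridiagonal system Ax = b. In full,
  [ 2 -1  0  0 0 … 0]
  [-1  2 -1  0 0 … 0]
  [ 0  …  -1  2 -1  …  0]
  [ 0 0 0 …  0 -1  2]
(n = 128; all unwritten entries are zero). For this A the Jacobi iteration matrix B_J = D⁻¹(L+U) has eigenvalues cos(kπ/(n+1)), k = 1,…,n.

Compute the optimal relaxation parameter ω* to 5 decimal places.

½·tridiag(1,0,1) at n=128: λ_k = cos(kπ/129); max |λ| at k=1 ⇒ ρ_J = cos(π/129) ≈ 0.99970.
root = sin(π/129) = 0.024351  (since 1−cos² = sin²).
Young: ω* = 2/(1+√(1−ρ_J²)) = 2/(1+0.024351) = 2/1.024351 = 1.95246.
and ρ(B_{ω*}) = 1.95246 − 1 = 0.95246.

ω* = 1.95246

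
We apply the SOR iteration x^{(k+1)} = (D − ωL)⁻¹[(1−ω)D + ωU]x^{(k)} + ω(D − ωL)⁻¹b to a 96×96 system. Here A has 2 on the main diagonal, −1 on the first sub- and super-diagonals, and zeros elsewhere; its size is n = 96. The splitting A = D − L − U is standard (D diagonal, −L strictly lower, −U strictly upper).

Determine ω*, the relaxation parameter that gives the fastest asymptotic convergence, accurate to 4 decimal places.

ω* = 1.9373

½·tridiag(1,0,1) at n=96: λ_k = cos(kπ/97); max |λ| at k=1 ⇒ ρ_J = cos(π/97) ≈ 0.9995.
√(1−ρ_J²) simplifies to sin(π/97) = 0.03238.
Then 2/(1+√(1−ρ_J²)) = 2/(1+0.03238); ω* = 2/1.03238 = 1.9373.
Hence ρ(B_{ω*}) = 1.9373 − 1 = 0.9373.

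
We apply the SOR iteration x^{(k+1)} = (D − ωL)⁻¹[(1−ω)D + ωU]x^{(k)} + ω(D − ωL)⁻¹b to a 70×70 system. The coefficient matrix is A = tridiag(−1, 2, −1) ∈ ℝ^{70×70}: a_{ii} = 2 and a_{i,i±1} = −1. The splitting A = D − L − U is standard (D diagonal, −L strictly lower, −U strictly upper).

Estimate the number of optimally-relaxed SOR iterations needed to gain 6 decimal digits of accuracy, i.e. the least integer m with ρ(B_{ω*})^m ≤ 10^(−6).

m = 157

spectrum of D⁻¹(L+U) = {cos(kπ/71) : 1≤k≤70}; ρ_J = cos(π/71) = 0.9990212.
root = sin(π/71) = 0.0442333  (since 1−cos² = sin²).
ω* = 2/(1 + 0.0442333) = 2/1.0442333 = 1.9152808.
ρ_SOR = ω* − 1 ≈ 0.9152808.
For 6 digits: m = 6·ln10 / (−ln 0.9152808) = 13.8155/0.0885244 = 156.064; round up → m = 157.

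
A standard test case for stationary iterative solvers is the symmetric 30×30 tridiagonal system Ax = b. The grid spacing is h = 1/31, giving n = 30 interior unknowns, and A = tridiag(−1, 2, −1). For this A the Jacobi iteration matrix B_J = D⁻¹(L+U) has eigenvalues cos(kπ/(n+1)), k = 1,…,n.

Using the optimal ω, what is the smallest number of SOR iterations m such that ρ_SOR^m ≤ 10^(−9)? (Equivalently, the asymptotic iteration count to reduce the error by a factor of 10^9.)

spectrum of D⁻¹(L+U) = {cos(kπ/31) : 1≤k≤30}; ρ_J = cos(π/31) = 0.9948693.
1 − cos²(π/31) = sin²(π/31) ⇒ √(1−ρ_J²) = sin(π/31) = 0.1011683.
Then 2/(1+√(1−ρ_J²)) = 2/(1+0.1011683); ω* = 2/1.1011683 = 1.8162528.
and ρ(B_{ω*}) = 1.8162528 − 1 = 0.8162528.
For 9 digits: m = 9·ln10 / (−ln 0.8162528) = 20.7233/0.203031 = 102.070; round up → m = 103.

m = 103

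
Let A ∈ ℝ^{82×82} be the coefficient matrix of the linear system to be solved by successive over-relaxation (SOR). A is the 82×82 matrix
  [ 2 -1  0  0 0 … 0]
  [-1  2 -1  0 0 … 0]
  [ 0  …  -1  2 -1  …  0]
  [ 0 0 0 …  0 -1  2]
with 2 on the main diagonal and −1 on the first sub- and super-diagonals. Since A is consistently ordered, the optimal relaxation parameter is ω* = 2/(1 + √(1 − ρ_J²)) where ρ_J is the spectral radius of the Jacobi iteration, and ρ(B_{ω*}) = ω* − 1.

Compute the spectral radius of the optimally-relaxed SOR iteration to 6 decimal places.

B_J for the 82×82 system has eigenvalues cos(kπ/83); ρ_J = cos(π/83) = 0.999284.
root = sin(π/83) = 0.0378415  (since 1−cos² = sin²).
Young: ω* = 2/(1+√(1−ρ_J²)) = 2/(1+0.0378415) = 2/1.0378415 = 1.927077.
ρ_SOR = ω* − 1 ≈ 0.927077.

ρ_SOR = 0.927077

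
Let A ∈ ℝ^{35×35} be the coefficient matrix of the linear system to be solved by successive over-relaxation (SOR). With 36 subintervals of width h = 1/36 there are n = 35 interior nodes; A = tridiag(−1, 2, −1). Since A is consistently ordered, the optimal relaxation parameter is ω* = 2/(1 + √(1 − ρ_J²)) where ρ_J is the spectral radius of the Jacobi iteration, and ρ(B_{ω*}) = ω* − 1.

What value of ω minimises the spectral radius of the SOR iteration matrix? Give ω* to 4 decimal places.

B_J for the 35×35 system has eigenvalues cos(kπ/36); ρ_J = cos(π/36) = 0.9962.
1 − cos²(π/36) = sin²(π/36) ⇒ √(1−ρ_J²) = sin(π/36) = 0.08716.
ω* = 2/(1+0.08716) = 1.8397
ρ(B_{ω*}) = ω*−1 = 0.8397

ω* = 1.8397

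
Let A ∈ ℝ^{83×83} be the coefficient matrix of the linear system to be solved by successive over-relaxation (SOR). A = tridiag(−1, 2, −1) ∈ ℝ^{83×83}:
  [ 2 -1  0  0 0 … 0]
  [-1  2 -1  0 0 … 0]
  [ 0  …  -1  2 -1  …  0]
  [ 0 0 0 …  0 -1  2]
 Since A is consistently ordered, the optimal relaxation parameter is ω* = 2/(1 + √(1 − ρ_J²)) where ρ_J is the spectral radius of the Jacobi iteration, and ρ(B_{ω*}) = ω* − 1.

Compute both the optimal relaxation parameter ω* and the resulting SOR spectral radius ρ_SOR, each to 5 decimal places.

With n=83, ρ(Jacobi) = cos(π/84) = 0.99930.
√(1−ρ_J²) simplifies to sin(π/84) = 0.037391.
ω* = 2/(1+0.037391) = 1.92791
Hence ρ(B_{ω*}) = 1.92791 − 1 = 0.92791.

ω* = 1.92791, ρ_SOR = 0.92791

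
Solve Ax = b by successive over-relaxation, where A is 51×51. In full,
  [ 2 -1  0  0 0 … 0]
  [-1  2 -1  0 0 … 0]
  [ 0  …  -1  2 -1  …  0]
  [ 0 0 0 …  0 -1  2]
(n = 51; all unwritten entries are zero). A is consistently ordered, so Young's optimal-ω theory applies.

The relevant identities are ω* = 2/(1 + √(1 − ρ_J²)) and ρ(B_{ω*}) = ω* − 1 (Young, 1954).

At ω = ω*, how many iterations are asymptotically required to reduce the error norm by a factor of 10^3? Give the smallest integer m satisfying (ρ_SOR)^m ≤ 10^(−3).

m = 58

[ρ_J] n=51: ρ(B_J) = cos(π/(n+1)) = cos(π/52) = 0.9981756.
root = sin(π/52) = 0.0603785  (since 1−cos² = sin²).
ω* = 2/(1+0.0603785) = 1.8861190
ρ_SOR = ω* − 1 ≈ 0.8861190.
(0.8861190)^m ≤ 10^{−3}  ⇒  m·ln(0.8861190) ≤ −3·ln10  ⇒  m ≥ 57.134  ⇒  m = 58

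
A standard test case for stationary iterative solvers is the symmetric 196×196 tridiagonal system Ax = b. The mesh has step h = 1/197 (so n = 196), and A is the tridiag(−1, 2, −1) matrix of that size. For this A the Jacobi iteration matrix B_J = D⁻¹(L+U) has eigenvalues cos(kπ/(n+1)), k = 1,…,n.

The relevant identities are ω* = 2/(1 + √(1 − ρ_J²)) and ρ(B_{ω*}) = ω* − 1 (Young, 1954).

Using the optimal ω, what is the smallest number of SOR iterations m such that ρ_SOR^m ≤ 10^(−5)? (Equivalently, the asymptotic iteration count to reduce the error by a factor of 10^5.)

spectrum of D⁻¹(L+U) = {cos(kπ/197) : 1≤k≤196}; ρ_J = cos(π/197) = 0.9998728.
√(1−ρ_J²) = |sin(π/197)| = 0.0159465
Then 2/(1+√(1−ρ_J²)) = 2/(1+0.0159465); ω* = 2/1.0159465 = 1.9686076.
ρ_SOR = ω* − 1 ≈ 0.9686076.
5·ln10 = 11.5129; −ln(0.9686076) = 0.0318957; m = ⌈11.5129/0.0318957⌉ = ⌈360.955⌉ = 361.

m = 361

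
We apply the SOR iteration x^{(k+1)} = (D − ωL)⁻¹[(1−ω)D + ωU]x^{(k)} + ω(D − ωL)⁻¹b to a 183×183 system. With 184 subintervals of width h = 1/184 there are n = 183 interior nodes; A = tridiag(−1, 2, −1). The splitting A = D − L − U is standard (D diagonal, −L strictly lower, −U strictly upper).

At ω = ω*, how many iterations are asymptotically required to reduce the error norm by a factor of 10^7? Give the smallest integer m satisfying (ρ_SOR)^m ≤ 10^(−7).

n=183: λ(B_J) = 1 − λ(A)/2 = cos(kπ/184); k=1 gives ρ_J = 0.9998542.
√(1 − cos²(π/184)) = sin(π/184) ≈ 0.0170730.
Then 2/(1+√(1−ρ_J²)) = 2/(1+0.0170730); ω* = 2/1.0170730 = 1.9664272.
At ω = 1.9664272 every |λ(B_ω)| = ω−1, so ρ_SOR = 0.9664272.
(0.9664272)^m ≤ 10^{−7}  ⇒  m·ln(0.9664272) ≤ −7·ln10  ⇒  m ≥ 471.989  ⇒  m = 472

m = 472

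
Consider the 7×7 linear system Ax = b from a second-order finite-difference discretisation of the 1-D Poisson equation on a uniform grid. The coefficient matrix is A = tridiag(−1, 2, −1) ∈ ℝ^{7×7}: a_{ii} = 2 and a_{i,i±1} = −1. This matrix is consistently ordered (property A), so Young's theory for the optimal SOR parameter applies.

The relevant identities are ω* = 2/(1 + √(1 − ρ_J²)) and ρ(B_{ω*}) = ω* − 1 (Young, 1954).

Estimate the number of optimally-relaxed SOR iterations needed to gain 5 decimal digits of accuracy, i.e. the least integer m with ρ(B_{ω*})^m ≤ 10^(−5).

m = 15

spectrum of D⁻¹(L+U) = {cos(kπ/8) : 1≤k≤7}; ρ_J = cos(π/8) = 0.9238795.
√(1−ρ_J²) simplifies to sin(π/8) = 0.3826834.
So ω* = 2/1.3826834 = 1.4464627 (Young).
ρ_SOR = ω* − 1 ≈ 0.4464627.
(0.4464627)^m ≤ 10^{−5}  ⇒  m·ln(0.4464627) ≤ −5·ln10  ⇒  m ≥ 14.277  ⇒  m = 15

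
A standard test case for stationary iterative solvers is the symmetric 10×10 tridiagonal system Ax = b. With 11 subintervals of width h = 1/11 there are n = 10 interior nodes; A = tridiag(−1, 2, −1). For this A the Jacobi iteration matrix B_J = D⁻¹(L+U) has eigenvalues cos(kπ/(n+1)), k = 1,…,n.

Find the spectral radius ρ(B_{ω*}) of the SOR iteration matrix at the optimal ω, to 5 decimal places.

B_J for the 10×10 system has eigenvalues cos(kπ/11); ρ_J = cos(π/11) = 0.95949.
√(1−ρ_J²) = |sin(π/11)| = 0.281733
ω* = 2/(1 + 0.281733) = 2/1.281733 = 1.56039.
and ρ(B_{ω*}) = 1.56039 − 1 = 0.56039.

ρ_SOR = 0.56039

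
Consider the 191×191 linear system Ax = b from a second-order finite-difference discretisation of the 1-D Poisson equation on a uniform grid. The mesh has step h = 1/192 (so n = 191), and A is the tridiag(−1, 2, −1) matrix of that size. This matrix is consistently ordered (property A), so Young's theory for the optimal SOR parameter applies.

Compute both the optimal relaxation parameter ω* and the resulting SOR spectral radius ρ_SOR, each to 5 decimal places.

spectrum of D⁻¹(L+U) = {cos(kπ/192) : 1≤k≤191}; ρ_J = cos(π/192) = 0.99987.
√(1−ρ_J²) simplifies to sin(π/192) = 0.016362.
Then 2/(1+√(1−ρ_J²)) = 2/(1+0.016362); ω* = 2/1.016362 = 1.96780.
At ω = 1.96780 every |λ(B_ω)| = ω−1, so ρ_SOR = 0.96780.

ω* = 1.96780, ρ_SOR = 0.96780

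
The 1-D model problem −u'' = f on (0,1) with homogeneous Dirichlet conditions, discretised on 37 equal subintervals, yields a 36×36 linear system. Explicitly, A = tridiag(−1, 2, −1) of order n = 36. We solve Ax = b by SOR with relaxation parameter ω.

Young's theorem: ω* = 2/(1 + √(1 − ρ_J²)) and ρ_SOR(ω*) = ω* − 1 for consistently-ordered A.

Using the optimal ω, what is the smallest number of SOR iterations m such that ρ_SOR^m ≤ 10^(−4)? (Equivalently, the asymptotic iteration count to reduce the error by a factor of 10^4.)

m = 55

½·tridiag(1,0,1) at n=36: λ_k = cos(kπ/37); max |λ| at k=1 ⇒ ρ_J = cos(π/37) ≈ 0.9963975.
√(1−ρ_J²) = |sin(π/37)| = 0.0848059
ω* = 2 / (1 + 0.0848059) = 2 / 1.0848059 ≈ 1.8436478.
ρ(B_{ω*}) = ω*−1 = 0.8436478
For 4 digits: m = 4·ln10 / (−ln 0.8436478) = 9.21034/0.17002 = 54.172; round up → m = 55.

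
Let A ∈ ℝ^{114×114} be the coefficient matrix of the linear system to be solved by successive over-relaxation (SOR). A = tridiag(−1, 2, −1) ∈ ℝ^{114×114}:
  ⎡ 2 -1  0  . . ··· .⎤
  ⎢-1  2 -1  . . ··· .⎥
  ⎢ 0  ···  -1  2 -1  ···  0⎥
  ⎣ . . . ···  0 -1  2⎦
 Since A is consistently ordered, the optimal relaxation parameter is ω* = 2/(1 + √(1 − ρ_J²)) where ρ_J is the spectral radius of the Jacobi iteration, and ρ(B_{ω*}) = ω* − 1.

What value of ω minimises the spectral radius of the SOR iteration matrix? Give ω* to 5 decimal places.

ρ_J = max_k |cos(kπ/115)| = cos(π/115) = 0.99963
√(1−ρ_J²) = |sin(π/115)| = 0.027315
Then 2/(1+√(1−ρ_J²)) = 2/(1+0.027315); ω* = 2/1.027315 = 1.94682.
[ρ_SOR] ω* − 1 = 0.94682.

ω* = 1.94682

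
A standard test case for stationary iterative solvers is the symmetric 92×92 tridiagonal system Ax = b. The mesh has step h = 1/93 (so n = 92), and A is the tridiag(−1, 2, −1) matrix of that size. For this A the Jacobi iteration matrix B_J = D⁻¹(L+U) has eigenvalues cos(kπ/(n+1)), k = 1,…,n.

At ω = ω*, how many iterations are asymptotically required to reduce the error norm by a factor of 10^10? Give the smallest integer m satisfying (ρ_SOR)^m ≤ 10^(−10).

With n=92, ρ(Jacobi) = cos(π/93) = 0.9994295.
√(1−ρ_J²) = |sin(π/93)| = 0.0337741
ω* = 2/(1 + 0.0337741) = 2/1.0337741 = 1.9346586.
At ω = 1.9346586 every |λ(B_ω)| = ω−1, so ρ_SOR = 0.9346586.
10·ln10 = 23.0259; −ln(0.9346586) = 0.067574; m = ⌈23.0259/0.067574⌉ = ⌈340.751⌉ = 341.

m = 341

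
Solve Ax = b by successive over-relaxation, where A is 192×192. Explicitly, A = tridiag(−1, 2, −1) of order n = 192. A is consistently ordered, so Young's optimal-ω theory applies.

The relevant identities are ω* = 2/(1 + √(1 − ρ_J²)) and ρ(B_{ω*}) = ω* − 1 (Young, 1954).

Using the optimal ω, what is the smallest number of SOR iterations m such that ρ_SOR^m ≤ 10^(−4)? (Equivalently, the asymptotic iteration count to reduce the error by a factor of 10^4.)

m = 283

With n=192, ρ(Jacobi) = cos(π/193) = 0.9998675.
1 − cos²(π/193) = sin²(π/193) ⇒ √(1−ρ_J²) = sin(π/193) = 0.0162770.
Then 2/(1+√(1−ρ_J²)) = 2/(1+0.0162770); ω* = 2/1.0162770 = 1.9679674.
ρ_SOR = ω* − 1 = 1.9679674 − 1 = 0.9679674.
4·ln10 = 9.21034; −ln(0.9679674) = 0.0325569; m = ⌈9.21034/0.0325569⌉ = ⌈282.900⌉ = 283.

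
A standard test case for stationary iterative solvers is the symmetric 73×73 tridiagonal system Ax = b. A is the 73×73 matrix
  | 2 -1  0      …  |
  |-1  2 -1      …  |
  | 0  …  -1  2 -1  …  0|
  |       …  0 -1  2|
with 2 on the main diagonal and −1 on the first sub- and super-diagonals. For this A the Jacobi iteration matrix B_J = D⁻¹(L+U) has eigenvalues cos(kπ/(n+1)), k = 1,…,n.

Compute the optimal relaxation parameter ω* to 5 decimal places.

ω* = 1.91857

ρ_J = max_k |cos(kπ/74)| = cos(π/74) = 0.99910
√(1 − cos²(π/74)) = sin(π/74) ≈ 0.042441.
[ω*] 2 ÷ (1 + 0.042441) = 2 ÷ 1.042441 = 1.91857.
[ρ_SOR] ω* − 1 = 0.91857.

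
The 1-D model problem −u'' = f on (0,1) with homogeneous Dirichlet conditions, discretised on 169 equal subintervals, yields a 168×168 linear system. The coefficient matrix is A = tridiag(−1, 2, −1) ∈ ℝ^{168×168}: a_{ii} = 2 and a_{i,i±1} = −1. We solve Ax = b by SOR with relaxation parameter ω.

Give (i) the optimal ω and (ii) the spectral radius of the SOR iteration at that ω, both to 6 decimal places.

B_J for the 168×168 system has eigenvalues cos(kπ/169); ρ_J = cos(π/169) = 0.999827.
√(1−ρ_J²) = |sin(π/169)| = 0.0185882
ω* = 2/(1+0.0185882) = 1.963502
At ω = 1.963502 every |λ(B_ω)| = ω−1, so ρ_SOR = 0.963502.

ω* = 1.963502, ρ_SOR = 0.963502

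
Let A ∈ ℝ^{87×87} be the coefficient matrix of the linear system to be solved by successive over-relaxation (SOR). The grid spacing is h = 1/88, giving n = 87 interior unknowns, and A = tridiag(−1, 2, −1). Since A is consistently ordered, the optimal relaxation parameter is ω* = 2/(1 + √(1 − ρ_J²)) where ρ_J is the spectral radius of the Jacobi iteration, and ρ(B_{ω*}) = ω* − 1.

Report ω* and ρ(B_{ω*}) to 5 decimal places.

ρ_J = max_k |cos(kπ/88)| = cos(π/88) = 0.99936
root = sin(π/88) = 0.035692  (since 1−cos² = sin²).
Then 2/(1+√(1−ρ_J²)) = 2/(1+0.035692); ω* = 2/1.035692 = 1.93108.
[ρ_SOR] ω* − 1 = 0.93108.

ω* = 1.93108, ρ_SOR = 0.93108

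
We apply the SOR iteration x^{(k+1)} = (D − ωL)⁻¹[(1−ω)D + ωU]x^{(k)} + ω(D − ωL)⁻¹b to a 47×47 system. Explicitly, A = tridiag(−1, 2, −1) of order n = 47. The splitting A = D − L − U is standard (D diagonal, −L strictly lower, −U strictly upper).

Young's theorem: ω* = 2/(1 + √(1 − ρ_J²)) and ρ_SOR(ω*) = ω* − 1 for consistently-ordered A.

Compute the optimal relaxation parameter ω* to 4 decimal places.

ρ_J = max_k |cos(kπ/48)| = cos(π/48) = 0.9979
√(1 − cos²(π/48)) = sin(π/48) ≈ 0.06540.
ω* = 2/(1 + 0.06540) = 2/1.06540 = 1.8772.
[ρ_SOR] ω* − 1 = 0.8772.

ω* = 1.8772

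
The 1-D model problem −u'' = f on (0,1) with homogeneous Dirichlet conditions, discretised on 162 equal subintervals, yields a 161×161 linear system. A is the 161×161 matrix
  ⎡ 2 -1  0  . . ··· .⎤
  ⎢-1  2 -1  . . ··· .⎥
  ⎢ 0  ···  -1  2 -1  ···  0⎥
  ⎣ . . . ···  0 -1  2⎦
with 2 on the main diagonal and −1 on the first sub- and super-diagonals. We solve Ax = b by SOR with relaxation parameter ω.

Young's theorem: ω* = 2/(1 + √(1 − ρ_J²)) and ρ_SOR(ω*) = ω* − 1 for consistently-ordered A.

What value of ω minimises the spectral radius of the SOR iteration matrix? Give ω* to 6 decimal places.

½·tridiag(1,0,1) at n=161: λ_k = cos(kπ/162); max |λ| at k=1 ⇒ ρ_J = cos(π/162) ≈ 0.999812.
root = sin(π/162) = 0.0193913  (since 1−cos² = sin²).
Young: ω* = 2/(1+√(1−ρ_J²)) = 2/(1+0.0193913) = 2/1.0193913 = 1.961955.
ρ_SOR = ω* − 1 ≈ 0.961955.

ω* = 1.961955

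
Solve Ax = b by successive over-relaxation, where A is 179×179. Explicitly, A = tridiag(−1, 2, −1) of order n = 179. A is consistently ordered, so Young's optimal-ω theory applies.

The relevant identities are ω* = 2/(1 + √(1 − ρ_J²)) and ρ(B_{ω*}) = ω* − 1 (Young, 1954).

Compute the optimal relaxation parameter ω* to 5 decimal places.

spectrum of D⁻¹(L+U) = {cos(kπ/180) : 1≤k≤179}; ρ_J = cos(π/180) = 0.99985.
√(1 − cos²(π/180)) = sin(π/180) ≈ 0.017452.
ω* = 2/(1+0.017452) = 1.96569
and ρ(B_{ω*}) = 1.96569 − 1 = 0.96569.

ω* = 1.96569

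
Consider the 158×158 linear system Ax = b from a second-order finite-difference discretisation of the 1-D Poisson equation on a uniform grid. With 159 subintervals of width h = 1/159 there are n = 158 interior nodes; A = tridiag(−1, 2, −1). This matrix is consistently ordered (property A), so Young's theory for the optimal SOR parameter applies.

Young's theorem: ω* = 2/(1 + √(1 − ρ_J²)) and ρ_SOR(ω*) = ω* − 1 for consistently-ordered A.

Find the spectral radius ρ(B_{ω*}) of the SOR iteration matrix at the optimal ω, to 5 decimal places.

With n=158, ρ(Jacobi) = cos(π/159) = 0.99980.
root = sin(π/159) = 0.019757  (since 1−cos² = sin²).
ω* = 2 / (1 + 0.019757) = 2 / 1.019757 ≈ 1.96125.
[ρ_SOR] ω* − 1 = 0.96125.

ρ_SOR = 0.96125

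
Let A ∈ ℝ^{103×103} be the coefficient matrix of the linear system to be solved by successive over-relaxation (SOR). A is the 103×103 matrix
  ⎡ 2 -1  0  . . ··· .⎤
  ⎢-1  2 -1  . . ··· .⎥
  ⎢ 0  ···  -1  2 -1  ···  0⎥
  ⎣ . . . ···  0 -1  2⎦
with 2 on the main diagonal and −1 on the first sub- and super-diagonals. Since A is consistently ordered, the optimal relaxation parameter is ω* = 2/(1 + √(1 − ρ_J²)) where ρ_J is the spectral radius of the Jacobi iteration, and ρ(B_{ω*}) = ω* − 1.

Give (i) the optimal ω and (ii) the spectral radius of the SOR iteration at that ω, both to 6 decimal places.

[ρ_J] n=103: ρ(B_J) = cos(π/(n+1)) = cos(π/104) = 0.999544.
√(1−ρ_J²) = |sin(π/104)| = 0.0302030
Young: ω* = 2/(1+√(1−ρ_J²)) = 2/(1+0.0302030) = 2/1.0302030 = 1.941365.
ρ_SOR = ω* − 1 = 1.941365 − 1 = 0.941365.

ω* = 1.941365, ρ_SOR = 0.941365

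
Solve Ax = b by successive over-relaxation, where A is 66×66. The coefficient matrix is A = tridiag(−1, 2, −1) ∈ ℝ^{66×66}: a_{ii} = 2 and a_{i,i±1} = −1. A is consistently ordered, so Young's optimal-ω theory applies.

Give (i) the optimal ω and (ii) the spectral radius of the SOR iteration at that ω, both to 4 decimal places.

½·tridiag(1,0,1) at n=66: λ_k = cos(kπ/67); max |λ| at k=1 ⇒ ρ_J = cos(π/67) ≈ 0.9989.
√(1 − cos²(π/67)) = sin(π/67) ≈ 0.04687.
Then 2/(1+√(1−ρ_J²)) = 2/(1+0.04687); ω* = 2/1.04687 = 1.9105.
At ω = 1.9105 every |λ(B_ω)| = ω−1, so ρ_SOR = 0.9105.

ω* = 1.9105, ρ_SOR = 0.9105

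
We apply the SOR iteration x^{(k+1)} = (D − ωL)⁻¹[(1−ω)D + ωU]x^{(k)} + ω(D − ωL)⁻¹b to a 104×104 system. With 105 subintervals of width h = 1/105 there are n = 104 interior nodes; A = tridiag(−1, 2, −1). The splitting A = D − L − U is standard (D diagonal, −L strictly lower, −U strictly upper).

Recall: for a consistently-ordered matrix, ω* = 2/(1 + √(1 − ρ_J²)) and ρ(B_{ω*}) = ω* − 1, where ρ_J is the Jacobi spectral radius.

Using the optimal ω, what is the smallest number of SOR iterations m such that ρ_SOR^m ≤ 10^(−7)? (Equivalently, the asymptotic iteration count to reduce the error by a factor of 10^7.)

m = 270

n=104: λ(B_J) = 1 − λ(A)/2 = cos(kπ/105); k=1 gives ρ_J = 0.9995524.
√(1−ρ_J²) simplifies to sin(π/105) = 0.0299155.
Then 2/(1+√(1−ρ_J²)) = 2/(1+0.0299155); ω* = 2/1.0299155 = 1.9419069.
ρ_SOR = ω* − 1 ≈ 0.9419069.
7·ln10 = 16.1181; −ln(0.9419069) = 0.0598488; m = ⌈16.1181/0.0598488⌉ = ⌈269.314⌉ = 270.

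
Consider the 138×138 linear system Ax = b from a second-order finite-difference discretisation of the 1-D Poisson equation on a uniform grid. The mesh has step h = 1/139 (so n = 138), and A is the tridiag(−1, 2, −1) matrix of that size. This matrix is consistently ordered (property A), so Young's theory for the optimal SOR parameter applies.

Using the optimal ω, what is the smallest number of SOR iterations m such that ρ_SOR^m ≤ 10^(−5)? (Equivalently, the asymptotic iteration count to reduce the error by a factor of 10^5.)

ρ_J = max_k |cos(kπ/139)| = cos(π/139) = 0.9997446
√(1−ρ_J²) = |sin(π/139)| = 0.0225995
ω* = 2 / (1 + 0.0225995) = 2 / 1.0225995 ≈ 1.9557999.
ρ_SOR = ω* − 1 ≈ 0.9557999.
(0.9557999)^m ≤ 10^{−5}  ⇒  m·ln(0.9557999) ≤ −5·ln10  ⇒  m ≥ 254.672  ⇒  m = 255

m = 255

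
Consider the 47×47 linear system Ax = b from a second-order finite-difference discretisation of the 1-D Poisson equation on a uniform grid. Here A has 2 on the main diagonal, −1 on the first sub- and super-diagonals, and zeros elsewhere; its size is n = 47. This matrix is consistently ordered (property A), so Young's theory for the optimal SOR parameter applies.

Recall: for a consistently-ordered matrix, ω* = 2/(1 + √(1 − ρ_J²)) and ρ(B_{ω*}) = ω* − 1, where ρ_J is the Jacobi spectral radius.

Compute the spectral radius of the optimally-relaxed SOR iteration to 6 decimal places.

ρ_SOR = 0.877224

½·tridiag(1,0,1) at n=47: λ_k = cos(kπ/48); max |λ| at k=1 ⇒ ρ_J = cos(π/48) ≈ 0.997859.
root = sin(π/48) = 0.0654031  (since 1−cos² = sin²).
[ω*] 2 ÷ (1 + 0.0654031) = 2 ÷ 1.0654031 = 1.877224.
ρ_SOR = ω* − 1 ≈ 0.877224.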